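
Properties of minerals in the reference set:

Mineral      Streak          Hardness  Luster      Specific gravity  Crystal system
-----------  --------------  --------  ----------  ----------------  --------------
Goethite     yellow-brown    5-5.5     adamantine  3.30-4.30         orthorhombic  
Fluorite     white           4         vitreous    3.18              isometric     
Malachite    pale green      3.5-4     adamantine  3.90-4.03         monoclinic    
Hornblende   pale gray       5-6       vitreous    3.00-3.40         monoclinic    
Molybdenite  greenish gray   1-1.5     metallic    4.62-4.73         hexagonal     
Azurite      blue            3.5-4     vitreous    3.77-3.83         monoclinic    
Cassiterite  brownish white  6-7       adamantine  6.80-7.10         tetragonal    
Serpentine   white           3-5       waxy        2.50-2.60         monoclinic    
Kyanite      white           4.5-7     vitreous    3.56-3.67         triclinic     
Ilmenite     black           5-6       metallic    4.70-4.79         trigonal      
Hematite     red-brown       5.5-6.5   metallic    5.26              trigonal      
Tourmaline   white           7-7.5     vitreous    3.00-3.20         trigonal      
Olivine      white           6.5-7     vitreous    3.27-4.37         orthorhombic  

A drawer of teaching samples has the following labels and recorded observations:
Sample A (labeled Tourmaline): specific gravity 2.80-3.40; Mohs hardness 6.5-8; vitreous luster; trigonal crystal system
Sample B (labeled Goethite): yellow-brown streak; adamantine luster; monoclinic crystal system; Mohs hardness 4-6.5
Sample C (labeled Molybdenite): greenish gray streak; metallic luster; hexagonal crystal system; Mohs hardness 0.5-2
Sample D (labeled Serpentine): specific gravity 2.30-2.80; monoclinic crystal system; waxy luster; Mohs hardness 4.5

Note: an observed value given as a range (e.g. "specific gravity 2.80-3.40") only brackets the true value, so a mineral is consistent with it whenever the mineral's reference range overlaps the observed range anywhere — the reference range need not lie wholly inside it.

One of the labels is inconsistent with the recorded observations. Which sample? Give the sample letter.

Sample A: all recorded properties match Tourmaline.
Sample B: monoclinic crystal system is outside the reference for Goethite (orthorhombic system) — mislabeled.
Sample C: all recorded properties match Molybdenite.
Sample D: all recorded properties match Serpentine.
The mislabeled specimen is B.

B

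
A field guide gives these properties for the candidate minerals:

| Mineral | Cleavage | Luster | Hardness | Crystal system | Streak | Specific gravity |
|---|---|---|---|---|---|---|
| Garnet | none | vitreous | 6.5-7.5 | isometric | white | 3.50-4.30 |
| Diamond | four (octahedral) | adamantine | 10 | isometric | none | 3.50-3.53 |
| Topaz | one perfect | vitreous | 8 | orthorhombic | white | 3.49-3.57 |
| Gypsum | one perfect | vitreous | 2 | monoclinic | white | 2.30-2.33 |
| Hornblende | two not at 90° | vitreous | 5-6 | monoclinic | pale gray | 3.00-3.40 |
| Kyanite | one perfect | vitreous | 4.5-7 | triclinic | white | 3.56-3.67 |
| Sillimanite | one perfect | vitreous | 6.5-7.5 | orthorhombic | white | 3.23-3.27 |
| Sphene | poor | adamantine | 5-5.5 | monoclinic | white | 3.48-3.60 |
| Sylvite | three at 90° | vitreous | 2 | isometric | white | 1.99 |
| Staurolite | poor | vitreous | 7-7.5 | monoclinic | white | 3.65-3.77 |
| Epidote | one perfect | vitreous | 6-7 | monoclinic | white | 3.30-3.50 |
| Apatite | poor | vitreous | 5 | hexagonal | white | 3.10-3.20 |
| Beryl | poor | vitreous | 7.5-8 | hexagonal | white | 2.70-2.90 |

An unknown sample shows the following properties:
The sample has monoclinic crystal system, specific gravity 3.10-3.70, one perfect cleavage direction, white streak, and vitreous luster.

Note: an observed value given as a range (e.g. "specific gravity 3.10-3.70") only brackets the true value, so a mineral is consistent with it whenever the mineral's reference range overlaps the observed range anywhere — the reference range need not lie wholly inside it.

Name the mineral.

Monoclinic crystal system — only Gypsum, Hornblende, Sphene, Staurolite, Epidote remain.
Specific gravity 3.10-3.70 excludes Gypsum.
One perfect cleavage direction — leaves Epidote.
White streak — consistent with all remaining minerals.
Vitreous luster — all remaining candidates fit.
Epidote is the sole remaining match.

Epidote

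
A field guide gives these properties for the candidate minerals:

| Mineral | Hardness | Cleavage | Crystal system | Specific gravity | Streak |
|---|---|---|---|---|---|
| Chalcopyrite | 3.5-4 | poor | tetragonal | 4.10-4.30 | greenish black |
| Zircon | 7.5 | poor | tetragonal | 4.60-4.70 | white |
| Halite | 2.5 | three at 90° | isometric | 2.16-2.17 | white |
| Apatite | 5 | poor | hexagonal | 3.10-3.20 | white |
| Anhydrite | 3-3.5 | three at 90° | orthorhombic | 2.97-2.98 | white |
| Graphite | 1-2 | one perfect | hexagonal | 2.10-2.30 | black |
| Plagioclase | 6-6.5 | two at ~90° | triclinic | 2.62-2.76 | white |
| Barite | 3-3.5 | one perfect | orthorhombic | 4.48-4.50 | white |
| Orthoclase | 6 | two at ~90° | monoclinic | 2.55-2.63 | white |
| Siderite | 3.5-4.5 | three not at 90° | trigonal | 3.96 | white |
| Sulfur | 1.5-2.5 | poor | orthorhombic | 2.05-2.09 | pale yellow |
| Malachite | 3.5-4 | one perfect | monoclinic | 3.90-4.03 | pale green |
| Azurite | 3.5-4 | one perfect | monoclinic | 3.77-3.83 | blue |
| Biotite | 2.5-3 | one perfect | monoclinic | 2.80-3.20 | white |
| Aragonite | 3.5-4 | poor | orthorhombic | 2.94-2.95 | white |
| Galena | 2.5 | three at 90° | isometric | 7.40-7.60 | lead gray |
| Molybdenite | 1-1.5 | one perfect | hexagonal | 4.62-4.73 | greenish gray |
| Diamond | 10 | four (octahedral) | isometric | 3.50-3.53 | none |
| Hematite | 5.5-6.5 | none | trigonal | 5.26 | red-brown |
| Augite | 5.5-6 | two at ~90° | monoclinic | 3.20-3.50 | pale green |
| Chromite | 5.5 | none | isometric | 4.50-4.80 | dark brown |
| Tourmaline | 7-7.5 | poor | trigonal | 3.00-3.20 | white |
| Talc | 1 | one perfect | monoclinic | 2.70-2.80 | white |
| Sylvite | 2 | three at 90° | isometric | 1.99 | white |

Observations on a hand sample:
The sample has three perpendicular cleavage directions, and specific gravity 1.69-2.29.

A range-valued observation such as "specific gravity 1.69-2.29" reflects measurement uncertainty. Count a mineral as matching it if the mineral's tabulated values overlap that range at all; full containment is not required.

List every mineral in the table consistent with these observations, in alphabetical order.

Three perpendicular cleavage directions: narrows the field to Halite, Anhydrite, Galena, Sylvite.
Specific gravity 1.69-2.29 is inconsistent with Anhydrite, Galena.
The minerals that satisfy all observations are Halite, Sylvite.

Halite, Sylvite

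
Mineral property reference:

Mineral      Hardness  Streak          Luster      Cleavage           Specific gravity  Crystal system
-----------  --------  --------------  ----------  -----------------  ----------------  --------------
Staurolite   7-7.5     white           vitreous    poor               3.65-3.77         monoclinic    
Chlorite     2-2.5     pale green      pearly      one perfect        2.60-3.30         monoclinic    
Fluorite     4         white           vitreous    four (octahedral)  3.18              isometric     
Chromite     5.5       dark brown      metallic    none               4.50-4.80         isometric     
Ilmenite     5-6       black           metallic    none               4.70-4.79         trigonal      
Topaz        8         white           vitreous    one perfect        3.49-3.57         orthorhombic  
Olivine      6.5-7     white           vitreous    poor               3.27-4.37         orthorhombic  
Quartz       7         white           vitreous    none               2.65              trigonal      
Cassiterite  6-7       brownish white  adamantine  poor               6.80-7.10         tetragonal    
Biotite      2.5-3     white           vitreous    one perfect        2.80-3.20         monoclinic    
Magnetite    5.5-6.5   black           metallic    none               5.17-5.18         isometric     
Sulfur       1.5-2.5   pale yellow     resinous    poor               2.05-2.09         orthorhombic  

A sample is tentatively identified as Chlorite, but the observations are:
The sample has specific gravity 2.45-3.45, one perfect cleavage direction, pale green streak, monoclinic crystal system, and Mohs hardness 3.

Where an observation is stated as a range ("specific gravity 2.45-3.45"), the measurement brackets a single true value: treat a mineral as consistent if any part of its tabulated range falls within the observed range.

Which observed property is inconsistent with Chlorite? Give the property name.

hardness

Specific gravity 2.45-3.45: Chlorite has SG 2.60-3.30 — matches.
One perfect cleavage direction: Chlorite has cleavage one perfect — matches.
Pale green streak: Chlorite has pale green streak — matches.
Monoclinic crystal system: Chlorite has monoclinic system — matches.
Mohs hardness 3: Chlorite has hardness 2-2.5 — outside the reference range.
The hardness is the one property that does not fit.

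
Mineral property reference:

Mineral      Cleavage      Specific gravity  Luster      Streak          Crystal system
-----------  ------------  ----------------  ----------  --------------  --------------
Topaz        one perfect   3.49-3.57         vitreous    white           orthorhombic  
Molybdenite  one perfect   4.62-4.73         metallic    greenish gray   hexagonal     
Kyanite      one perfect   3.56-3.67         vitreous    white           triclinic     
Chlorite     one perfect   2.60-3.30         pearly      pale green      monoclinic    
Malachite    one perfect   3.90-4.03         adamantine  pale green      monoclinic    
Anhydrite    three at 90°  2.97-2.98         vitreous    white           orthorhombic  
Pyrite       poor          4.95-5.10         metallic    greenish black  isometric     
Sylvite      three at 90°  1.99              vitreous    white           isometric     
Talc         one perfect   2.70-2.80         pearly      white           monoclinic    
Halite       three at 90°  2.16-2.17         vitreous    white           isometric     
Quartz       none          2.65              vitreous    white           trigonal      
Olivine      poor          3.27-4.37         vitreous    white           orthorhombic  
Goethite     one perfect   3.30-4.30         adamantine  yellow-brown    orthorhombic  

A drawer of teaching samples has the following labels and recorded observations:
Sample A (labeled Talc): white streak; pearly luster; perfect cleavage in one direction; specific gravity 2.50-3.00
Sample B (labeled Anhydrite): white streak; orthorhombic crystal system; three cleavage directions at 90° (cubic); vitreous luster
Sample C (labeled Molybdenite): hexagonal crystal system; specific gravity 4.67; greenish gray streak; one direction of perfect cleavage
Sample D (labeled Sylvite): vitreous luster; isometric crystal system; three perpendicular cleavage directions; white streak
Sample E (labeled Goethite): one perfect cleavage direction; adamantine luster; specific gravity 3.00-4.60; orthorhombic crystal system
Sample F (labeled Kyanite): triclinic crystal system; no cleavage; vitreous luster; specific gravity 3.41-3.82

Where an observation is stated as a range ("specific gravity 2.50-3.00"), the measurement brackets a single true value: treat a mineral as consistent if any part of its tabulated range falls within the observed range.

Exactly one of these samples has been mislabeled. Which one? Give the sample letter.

F

Sample A: observations are consistent with Talc.
Sample B: observations are consistent with Anhydrite.
Sample C: observations are consistent with Molybdenite.
Sample D: observations are consistent with Sylvite.
Sample E: observations are consistent with Goethite.
Sample F: Kyanite has cleavage one perfect, but the record shows no cleavage — this label is wrong.
Only sample F is inconsistent with its label.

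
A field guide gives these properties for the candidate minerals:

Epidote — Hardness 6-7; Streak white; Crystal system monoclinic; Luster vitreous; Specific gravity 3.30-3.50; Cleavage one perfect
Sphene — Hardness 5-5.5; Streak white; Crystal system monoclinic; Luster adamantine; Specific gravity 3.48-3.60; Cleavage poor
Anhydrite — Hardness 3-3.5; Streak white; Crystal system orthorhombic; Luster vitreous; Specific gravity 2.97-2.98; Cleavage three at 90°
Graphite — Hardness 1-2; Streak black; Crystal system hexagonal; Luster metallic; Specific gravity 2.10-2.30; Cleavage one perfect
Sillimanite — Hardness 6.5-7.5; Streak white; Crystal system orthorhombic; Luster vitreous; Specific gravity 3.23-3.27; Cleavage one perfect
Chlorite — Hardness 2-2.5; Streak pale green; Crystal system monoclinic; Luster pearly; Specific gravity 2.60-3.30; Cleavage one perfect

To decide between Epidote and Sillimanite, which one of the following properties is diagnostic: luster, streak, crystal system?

Luster: both vitreous — same for both.
Streak: both white — same for both.
Crystal system: Epidote monoclinic, Sillimanite orthorhombic — different.
Crystal system is the diagnostic property here.

crystal system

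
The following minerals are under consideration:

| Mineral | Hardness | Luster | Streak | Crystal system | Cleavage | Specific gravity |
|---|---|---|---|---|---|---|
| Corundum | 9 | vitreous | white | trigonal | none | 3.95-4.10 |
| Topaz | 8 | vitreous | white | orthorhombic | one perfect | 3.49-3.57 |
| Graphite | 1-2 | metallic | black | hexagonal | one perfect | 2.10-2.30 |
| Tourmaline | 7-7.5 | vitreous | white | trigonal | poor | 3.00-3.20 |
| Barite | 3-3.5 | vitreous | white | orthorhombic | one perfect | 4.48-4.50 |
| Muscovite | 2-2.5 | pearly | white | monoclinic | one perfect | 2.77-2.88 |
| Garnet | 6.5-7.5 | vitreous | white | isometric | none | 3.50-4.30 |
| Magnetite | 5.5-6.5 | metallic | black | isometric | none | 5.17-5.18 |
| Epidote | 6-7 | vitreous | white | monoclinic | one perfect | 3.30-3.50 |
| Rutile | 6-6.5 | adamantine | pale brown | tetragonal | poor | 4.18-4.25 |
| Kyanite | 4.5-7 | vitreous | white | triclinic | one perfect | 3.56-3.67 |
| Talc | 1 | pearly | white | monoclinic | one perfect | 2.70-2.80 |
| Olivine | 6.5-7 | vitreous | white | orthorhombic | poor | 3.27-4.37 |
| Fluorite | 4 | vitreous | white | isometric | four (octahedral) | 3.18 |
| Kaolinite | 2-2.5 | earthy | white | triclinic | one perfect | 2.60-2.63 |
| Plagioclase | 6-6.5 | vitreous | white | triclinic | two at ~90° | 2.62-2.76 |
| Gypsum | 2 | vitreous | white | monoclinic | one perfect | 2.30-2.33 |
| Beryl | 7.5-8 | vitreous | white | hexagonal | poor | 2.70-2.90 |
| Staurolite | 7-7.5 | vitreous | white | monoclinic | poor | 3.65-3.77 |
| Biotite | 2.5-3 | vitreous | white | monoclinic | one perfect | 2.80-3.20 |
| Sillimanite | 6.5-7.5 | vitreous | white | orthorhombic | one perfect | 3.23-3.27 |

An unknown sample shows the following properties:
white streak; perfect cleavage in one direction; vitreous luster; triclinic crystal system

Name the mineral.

White streak rules out Graphite, Magnetite, Rutile.
Perfect cleavage in one direction: leaves Topaz, Barite, Muscovite, Epidote, Kyanite, Talc, Kaolinite, Gypsum, Biotite, Sillimanite.
Vitreous luster excludes Muscovite, Talc, Kaolinite.
Triclinic crystal system: narrows the field to Kyanite.
The only mineral consistent with every observation is Kyanite.

Kyanite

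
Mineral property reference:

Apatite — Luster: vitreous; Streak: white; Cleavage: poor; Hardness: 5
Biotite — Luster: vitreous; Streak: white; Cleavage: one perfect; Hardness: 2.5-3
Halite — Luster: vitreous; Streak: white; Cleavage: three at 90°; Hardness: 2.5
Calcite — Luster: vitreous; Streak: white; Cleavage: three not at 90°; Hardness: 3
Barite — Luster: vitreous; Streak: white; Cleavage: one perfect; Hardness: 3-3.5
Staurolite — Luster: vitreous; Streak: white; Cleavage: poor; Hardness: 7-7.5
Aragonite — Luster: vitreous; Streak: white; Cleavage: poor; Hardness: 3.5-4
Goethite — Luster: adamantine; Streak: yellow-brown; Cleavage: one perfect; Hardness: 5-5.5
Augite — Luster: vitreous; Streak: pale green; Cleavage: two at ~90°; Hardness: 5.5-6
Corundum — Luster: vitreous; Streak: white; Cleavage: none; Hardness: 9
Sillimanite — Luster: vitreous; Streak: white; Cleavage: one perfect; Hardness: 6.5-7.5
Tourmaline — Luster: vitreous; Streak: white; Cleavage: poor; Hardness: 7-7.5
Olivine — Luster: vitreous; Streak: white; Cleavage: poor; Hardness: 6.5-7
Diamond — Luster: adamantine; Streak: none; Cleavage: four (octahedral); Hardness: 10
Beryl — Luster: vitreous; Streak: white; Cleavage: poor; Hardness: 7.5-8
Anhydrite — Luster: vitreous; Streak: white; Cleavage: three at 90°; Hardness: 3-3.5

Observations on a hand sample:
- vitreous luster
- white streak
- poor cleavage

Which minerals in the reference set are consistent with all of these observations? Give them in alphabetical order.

Apatite, Aragonite, Beryl, Olivine, Staurolite, Tourmaline

Vitreous luster rules out Goethite, Diamond.
White streak is inconsistent with Augite.
Poor cleavage — only Apatite, Staurolite, Aragonite, Tourmaline, Olivine, Beryl remain.
Remaining candidates: Apatite, Aragonite, Beryl, Olivine, Staurolite, Tourmaline.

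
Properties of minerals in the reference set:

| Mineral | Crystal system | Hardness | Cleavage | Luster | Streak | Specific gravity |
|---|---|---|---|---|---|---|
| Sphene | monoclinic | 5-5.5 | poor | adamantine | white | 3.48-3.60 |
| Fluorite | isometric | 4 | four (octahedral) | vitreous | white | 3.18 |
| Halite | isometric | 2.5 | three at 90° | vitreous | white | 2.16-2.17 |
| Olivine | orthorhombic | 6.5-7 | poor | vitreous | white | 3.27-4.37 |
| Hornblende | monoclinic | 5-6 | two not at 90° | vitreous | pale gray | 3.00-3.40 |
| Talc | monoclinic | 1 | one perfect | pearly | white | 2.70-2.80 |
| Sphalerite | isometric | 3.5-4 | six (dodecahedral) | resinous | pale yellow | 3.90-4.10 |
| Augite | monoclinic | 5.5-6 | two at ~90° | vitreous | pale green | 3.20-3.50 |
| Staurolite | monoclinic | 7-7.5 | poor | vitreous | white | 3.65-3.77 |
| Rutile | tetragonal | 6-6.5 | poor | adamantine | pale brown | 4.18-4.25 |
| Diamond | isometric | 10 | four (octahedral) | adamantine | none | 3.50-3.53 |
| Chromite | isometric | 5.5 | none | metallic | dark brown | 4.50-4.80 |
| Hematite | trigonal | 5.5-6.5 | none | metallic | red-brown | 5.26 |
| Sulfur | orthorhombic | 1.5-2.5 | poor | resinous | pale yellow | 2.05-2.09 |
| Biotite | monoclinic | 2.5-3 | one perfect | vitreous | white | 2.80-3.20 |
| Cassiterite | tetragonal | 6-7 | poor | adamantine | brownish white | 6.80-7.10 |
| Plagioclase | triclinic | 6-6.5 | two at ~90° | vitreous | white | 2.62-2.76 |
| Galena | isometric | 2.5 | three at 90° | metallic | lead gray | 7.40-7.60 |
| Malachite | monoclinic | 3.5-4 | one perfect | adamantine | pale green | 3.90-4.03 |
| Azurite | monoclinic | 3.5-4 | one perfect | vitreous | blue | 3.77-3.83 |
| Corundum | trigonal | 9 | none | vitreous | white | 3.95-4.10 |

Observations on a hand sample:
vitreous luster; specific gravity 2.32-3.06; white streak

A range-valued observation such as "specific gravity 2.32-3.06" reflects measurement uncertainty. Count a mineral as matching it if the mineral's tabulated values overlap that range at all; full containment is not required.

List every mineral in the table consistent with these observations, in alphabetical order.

Vitreous luster: narrows the field to Fluorite, Halite, Olivine, Hornblende, Augite, Staurolite, Biotite, Plagioclase, Azurite, Corundum.
Specific gravity 2.32-3.06: Hornblende, Biotite, Plagioclase remain.
White streak eliminates Hornblende.
Consistent with every observation: Biotite, Plagioclase.

Biotite, Plagioclase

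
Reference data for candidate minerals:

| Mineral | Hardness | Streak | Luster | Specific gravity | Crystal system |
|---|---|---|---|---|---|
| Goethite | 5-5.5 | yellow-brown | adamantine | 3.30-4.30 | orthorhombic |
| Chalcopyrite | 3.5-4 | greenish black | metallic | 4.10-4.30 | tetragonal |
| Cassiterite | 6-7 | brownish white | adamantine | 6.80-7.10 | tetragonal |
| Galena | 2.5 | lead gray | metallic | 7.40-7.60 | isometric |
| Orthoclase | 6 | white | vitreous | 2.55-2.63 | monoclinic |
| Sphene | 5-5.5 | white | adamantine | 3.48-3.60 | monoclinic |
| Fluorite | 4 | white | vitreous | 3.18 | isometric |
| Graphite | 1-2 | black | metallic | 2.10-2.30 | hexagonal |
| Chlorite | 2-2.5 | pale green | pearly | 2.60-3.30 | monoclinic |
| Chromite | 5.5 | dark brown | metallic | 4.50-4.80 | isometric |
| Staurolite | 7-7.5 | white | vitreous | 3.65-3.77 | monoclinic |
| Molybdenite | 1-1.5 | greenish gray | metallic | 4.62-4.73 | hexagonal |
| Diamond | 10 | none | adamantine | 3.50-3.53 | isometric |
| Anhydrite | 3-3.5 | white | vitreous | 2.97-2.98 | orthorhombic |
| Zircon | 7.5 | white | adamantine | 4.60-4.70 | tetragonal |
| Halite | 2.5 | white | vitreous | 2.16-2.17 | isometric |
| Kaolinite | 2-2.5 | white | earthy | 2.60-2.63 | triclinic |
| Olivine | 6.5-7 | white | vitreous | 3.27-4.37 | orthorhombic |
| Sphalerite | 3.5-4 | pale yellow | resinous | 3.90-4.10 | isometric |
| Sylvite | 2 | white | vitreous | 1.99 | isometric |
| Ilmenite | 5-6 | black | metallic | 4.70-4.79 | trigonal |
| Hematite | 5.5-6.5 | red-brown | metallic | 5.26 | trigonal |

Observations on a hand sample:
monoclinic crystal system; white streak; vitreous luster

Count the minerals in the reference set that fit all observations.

2

Monoclinic crystal system: Orthoclase, Sphene, Chlorite, Staurolite remain.
White streak is inconsistent with Chlorite.
Vitreous luster eliminates Sphene.
The minerals that satisfy all observations are Orthoclase, Staurolite.
That is 2 minerals.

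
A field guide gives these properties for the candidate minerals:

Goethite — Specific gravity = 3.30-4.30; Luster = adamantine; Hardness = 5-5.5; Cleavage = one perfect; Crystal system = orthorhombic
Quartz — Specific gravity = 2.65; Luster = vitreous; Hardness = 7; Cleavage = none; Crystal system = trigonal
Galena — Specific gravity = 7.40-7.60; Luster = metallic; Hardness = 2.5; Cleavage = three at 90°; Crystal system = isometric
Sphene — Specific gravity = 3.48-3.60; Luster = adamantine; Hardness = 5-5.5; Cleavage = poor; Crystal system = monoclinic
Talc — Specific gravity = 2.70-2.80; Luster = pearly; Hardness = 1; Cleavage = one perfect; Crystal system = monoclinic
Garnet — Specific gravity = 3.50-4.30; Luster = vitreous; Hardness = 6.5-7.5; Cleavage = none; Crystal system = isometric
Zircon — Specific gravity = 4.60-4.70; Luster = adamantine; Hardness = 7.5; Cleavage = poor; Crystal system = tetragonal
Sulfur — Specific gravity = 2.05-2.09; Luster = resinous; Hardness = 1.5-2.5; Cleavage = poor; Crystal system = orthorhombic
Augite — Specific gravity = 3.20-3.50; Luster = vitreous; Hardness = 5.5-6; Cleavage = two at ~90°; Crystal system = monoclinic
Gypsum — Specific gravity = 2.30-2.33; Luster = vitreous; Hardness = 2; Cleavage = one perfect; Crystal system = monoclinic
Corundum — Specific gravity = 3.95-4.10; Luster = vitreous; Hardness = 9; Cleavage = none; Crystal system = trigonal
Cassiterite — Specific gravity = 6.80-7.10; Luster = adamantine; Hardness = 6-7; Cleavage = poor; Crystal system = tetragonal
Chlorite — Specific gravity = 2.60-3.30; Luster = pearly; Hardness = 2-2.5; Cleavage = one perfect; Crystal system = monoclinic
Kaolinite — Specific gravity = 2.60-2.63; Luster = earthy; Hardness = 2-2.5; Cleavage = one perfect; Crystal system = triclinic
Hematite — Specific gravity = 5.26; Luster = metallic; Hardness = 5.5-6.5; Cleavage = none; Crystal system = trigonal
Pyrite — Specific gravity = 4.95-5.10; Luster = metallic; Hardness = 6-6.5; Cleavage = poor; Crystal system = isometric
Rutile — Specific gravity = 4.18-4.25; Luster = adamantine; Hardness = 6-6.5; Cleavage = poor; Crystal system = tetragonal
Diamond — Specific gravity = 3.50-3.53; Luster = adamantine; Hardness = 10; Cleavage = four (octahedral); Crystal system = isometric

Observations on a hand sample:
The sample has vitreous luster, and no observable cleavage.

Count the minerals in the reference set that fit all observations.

3

Vitreous luster: narrows the field to Quartz, Garnet, Augite, Gypsum, Corundum.
No observable cleavage excludes Augite, Gypsum.
Consistent with every observation: Corundum, Garnet, Quartz.
That is 3 minerals.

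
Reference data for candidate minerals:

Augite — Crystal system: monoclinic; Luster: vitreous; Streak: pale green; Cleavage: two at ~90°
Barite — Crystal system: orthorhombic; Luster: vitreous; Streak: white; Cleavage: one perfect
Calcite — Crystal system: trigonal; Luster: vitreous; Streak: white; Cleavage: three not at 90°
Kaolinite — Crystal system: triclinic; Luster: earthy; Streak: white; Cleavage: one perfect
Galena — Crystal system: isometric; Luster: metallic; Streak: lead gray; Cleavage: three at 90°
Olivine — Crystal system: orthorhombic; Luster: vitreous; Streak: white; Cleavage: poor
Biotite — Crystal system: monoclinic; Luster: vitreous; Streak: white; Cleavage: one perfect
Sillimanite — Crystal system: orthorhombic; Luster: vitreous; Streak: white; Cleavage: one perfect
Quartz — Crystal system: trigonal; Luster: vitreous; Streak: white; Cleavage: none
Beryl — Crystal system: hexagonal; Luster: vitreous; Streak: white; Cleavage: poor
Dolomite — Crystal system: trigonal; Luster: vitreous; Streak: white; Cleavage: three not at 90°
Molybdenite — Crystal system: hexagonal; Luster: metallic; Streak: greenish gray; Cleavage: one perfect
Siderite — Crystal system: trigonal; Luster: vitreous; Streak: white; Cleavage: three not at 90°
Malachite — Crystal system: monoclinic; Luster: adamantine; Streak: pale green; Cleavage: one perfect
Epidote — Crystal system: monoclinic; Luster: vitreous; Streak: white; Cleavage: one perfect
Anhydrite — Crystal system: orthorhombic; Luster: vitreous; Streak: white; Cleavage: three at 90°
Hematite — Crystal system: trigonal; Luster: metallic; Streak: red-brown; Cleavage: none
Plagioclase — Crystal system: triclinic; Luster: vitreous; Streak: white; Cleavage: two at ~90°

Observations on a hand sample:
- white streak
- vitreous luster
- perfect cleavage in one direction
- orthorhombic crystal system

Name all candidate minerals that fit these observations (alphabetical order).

Barite, Sillimanite

White streak rules out Augite, Galena, Molybdenite, Malachite, Hematite.
Vitreous luster rules out Kaolinite.
Perfect cleavage in one direction — Barite, Biotite, Sillimanite, Epidote remain.
Orthorhombic crystal system is inconsistent with Biotite, Epidote.
The minerals that satisfy all observations are Barite, Sillimanite.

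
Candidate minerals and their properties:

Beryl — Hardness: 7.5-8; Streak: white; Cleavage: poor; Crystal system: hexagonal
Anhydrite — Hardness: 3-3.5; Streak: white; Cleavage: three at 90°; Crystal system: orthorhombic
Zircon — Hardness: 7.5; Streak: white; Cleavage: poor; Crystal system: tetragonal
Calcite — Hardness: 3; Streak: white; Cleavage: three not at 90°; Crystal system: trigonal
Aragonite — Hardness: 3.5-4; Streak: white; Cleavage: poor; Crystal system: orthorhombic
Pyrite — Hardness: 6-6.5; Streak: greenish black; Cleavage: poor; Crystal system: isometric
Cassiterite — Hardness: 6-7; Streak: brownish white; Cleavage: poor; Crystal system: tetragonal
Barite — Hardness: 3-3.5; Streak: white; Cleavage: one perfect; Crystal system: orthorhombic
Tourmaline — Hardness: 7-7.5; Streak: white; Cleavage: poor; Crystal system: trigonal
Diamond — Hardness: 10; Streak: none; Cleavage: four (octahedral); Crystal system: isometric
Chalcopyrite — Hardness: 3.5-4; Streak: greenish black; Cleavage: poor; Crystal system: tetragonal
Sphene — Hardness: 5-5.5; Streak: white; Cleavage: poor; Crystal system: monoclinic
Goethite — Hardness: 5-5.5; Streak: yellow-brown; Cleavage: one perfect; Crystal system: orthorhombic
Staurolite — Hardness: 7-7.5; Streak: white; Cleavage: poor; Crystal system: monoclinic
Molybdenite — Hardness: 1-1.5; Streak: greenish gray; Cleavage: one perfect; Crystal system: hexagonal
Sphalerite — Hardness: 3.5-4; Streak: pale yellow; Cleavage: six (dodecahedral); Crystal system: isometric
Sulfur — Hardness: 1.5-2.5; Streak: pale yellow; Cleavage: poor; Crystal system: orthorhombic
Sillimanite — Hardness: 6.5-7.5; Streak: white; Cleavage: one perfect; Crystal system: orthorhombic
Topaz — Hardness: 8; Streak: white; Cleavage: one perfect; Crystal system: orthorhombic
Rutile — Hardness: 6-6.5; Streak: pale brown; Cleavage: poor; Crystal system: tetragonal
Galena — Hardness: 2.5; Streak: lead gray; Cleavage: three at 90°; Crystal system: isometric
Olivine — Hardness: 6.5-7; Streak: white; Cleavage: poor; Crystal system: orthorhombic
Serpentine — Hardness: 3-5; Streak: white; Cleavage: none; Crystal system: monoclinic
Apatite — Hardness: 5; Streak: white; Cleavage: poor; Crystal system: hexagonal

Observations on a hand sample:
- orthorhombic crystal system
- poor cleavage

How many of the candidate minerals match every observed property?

3

Orthorhombic crystal system: only Anhydrite, Aragonite, Barite, Goethite, Sulfur, Sillimanite, Topaz, Olivine remain.
Poor cleavage: leaves Aragonite, Sulfur, Olivine.
Remaining candidates: Aragonite, Olivine, Sulfur.
That is 3 minerals.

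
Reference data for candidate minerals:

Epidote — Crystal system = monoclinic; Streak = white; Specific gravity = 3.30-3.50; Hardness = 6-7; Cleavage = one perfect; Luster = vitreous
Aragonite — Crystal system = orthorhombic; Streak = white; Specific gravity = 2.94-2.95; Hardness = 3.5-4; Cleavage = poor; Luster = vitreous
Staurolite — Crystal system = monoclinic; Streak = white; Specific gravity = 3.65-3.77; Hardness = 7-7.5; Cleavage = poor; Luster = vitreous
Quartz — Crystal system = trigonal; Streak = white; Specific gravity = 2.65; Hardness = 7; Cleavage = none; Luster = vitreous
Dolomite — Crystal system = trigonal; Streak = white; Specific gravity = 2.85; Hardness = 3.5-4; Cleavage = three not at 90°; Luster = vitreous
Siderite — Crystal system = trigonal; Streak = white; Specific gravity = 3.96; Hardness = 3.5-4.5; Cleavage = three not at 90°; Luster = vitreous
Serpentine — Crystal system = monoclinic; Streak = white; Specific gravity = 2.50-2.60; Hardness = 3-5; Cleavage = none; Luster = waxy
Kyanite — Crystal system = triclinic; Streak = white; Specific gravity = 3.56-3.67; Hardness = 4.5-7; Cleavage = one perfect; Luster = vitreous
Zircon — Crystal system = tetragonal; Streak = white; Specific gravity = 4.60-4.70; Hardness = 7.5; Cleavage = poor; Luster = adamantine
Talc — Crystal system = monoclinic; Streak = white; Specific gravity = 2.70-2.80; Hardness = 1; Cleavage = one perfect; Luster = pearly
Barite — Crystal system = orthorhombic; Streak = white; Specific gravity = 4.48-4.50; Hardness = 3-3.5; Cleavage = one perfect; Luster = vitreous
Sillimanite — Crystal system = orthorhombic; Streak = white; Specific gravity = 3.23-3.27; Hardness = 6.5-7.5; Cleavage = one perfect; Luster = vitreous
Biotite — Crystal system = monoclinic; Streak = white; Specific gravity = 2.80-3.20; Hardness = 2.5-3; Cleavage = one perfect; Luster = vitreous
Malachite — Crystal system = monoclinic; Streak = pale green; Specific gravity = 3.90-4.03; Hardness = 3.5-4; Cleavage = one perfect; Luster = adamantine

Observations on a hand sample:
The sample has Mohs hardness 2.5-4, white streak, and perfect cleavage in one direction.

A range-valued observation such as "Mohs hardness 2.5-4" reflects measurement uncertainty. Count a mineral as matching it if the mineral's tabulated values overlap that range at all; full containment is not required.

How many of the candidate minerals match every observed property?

Mohs hardness 2.5-4 — Aragonite, Dolomite, Siderite, Serpentine, Barite, Biotite, Malachite remain.
White streak eliminates Malachite.
Perfect cleavage in one direction — only Barite, Biotite remain.
Remaining candidates: Barite, Biotite.
That is 2 minerals.

2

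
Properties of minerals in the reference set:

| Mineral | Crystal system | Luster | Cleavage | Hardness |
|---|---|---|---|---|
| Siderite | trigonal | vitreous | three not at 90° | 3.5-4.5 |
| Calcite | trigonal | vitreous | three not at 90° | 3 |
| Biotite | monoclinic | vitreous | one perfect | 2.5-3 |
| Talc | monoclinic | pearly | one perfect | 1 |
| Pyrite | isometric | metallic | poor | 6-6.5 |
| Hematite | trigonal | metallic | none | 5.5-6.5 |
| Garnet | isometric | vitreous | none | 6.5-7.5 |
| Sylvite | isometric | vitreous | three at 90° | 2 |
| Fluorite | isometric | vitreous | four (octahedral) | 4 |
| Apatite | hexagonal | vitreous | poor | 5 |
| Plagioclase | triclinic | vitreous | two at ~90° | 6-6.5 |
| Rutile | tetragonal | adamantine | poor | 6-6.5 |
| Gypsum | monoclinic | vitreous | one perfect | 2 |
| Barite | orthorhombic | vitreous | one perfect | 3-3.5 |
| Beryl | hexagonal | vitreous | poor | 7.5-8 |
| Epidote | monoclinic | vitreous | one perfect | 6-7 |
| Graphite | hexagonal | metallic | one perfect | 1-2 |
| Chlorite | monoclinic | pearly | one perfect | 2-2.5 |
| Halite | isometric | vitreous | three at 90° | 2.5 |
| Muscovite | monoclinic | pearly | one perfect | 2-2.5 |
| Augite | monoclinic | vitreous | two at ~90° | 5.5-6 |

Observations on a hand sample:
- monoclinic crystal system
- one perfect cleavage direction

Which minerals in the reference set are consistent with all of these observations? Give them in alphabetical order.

Monoclinic crystal system — narrows the field to Biotite, Talc, Gypsum, Epidote, Chlorite, Muscovite, Augite.
One perfect cleavage direction excludes Augite.
The minerals that satisfy all observations are Biotite, Chlorite, Epidote, Gypsum, Muscovite, Talc.

Biotite, Chlorite, Epidote, Gypsum, Muscovite, Talc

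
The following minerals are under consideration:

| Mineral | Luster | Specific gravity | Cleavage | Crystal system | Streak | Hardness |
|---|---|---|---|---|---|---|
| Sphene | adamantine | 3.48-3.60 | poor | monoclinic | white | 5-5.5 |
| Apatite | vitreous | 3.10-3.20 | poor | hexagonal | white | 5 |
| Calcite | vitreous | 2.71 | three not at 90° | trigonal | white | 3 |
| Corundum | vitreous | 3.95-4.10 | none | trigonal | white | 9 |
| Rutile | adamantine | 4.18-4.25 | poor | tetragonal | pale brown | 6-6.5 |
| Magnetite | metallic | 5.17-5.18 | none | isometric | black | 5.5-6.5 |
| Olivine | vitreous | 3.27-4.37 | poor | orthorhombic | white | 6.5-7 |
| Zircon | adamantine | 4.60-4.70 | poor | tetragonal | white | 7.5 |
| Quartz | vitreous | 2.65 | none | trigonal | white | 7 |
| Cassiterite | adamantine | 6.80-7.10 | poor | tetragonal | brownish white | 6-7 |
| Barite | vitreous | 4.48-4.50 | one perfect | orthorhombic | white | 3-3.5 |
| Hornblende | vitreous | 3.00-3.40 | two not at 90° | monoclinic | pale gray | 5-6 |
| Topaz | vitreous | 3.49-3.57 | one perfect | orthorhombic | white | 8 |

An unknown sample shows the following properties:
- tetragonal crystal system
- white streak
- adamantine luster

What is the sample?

Tetragonal crystal system: only Rutile, Zircon, Cassiterite remain.
White streak: Zircon remains.
Adamantine luster: every remaining candidate is consistent.
Only Zircon satisfies all observations.

Zircon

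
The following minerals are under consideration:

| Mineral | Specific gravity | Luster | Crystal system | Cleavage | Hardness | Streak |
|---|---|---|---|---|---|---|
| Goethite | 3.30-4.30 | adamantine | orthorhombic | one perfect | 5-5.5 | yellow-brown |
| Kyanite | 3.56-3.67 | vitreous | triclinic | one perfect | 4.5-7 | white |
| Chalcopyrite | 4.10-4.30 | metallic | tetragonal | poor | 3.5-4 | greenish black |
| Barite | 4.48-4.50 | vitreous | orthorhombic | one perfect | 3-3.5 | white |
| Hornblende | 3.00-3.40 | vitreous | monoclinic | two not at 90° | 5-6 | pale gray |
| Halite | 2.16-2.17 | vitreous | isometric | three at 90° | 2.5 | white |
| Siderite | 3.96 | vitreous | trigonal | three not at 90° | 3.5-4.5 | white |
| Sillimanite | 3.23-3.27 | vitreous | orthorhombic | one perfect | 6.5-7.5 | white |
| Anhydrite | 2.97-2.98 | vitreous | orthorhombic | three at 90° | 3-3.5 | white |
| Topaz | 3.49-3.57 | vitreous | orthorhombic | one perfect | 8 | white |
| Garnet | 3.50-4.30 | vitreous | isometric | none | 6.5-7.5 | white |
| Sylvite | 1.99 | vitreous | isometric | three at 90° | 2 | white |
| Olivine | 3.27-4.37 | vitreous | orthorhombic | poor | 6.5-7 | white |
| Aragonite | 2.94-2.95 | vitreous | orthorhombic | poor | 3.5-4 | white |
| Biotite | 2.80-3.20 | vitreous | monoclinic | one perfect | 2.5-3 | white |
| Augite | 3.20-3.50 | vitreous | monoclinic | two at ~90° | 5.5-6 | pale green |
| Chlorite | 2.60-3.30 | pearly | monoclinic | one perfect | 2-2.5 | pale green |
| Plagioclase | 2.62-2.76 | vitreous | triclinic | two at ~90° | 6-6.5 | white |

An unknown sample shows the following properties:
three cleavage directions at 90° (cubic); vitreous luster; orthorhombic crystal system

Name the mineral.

Three cleavage directions at 90° (cubic): narrows the field to Halite, Anhydrite, Sylvite.
Vitreous luster: all remaining candidates fit.
Orthorhombic crystal system: leaves Anhydrite.
The only mineral consistent with every observation is Anhydrite.

Anhydrite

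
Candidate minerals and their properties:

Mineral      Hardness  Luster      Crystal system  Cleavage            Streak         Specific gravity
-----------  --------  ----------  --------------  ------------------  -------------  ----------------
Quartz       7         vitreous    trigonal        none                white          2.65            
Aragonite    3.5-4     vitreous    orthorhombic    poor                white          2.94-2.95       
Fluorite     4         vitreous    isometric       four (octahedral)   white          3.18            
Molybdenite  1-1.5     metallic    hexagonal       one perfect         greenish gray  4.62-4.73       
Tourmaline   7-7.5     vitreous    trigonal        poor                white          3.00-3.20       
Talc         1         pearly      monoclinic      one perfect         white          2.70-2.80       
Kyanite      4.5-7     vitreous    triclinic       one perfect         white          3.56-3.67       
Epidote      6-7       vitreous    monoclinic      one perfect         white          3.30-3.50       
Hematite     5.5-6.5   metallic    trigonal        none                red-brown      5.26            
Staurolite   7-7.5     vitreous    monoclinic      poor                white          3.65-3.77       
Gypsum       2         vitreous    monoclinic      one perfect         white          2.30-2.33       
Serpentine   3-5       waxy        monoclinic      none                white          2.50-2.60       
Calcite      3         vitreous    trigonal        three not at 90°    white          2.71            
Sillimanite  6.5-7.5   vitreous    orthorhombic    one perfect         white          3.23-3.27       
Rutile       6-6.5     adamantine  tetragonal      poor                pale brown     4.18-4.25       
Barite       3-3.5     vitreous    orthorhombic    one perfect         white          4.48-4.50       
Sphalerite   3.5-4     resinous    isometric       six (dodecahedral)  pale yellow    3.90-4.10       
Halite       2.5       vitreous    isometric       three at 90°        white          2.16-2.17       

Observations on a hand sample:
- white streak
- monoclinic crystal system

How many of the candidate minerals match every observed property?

White streak excludes Molybdenite, Hematite, Rutile, Sphalerite.
Monoclinic crystal system: Talc, Epidote, Staurolite, Gypsum, Serpentine remain.
Consistent with every observation: Epidote, Gypsum, Serpentine, Staurolite, Talc.
That is 5 minerals.

5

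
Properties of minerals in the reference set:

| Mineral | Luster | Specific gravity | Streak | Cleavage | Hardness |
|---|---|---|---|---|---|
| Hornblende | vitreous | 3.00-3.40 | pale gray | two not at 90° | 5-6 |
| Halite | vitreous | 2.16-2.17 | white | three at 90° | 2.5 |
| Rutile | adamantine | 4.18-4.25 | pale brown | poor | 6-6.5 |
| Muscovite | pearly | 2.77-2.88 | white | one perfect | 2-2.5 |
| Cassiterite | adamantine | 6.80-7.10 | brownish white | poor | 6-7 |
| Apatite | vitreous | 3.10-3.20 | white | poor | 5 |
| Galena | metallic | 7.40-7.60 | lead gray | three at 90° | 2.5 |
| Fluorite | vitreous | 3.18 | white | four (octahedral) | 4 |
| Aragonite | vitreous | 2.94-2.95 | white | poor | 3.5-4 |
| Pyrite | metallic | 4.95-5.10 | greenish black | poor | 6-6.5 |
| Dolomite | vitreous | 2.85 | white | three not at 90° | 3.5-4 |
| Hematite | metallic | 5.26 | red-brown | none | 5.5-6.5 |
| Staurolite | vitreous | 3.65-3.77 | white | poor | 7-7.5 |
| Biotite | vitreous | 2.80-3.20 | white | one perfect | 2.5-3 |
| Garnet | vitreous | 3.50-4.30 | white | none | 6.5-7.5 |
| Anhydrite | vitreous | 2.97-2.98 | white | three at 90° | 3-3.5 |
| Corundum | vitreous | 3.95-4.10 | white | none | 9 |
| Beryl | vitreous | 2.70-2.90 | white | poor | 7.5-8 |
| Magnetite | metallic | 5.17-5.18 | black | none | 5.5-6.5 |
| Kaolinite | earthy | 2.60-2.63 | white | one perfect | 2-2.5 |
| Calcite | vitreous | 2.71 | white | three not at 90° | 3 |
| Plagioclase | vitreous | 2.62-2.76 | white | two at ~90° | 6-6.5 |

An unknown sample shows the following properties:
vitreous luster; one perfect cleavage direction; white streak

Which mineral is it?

Vitreous luster: Hornblende, Halite, Apatite, Fluorite, Aragonite, Dolomite, Staurolite, Biotite, Garnet, Anhydrite, Corundum, Beryl, Calcite, Plagioclase remain.
One perfect cleavage direction: leaves Biotite.
White streak: all remaining candidates fit.
Biotite is the sole remaining match.

Biotite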